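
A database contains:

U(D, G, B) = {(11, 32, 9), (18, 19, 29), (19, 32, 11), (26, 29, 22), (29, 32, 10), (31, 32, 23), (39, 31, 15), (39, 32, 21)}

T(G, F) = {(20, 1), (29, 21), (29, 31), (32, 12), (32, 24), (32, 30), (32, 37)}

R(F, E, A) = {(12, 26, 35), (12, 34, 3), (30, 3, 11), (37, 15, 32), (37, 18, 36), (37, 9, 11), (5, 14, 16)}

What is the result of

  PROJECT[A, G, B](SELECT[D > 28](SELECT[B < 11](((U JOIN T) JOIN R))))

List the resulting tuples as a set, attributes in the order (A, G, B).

{(11, 32, 10), (3, 32, 10), (32, 32, 10), (35, 32, 10), (36, 32, 10)}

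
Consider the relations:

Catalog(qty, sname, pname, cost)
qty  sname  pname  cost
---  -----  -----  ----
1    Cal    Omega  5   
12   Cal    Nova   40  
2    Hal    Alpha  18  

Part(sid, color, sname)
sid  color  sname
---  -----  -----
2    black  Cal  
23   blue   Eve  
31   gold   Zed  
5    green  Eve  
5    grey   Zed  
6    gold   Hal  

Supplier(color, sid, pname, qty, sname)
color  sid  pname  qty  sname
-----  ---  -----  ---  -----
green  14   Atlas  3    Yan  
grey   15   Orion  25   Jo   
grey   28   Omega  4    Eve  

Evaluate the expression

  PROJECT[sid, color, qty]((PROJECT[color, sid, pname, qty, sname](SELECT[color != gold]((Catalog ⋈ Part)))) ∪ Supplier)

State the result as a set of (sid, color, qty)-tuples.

{(14, green, 3), (15, grey, 25), (2, black, 1), (2, black, 12), (28, grey, 4)}

Catalog ⋈ Part (natural join on sname): {(1, Cal, Omega, 5, 2, black), (12, Cal, Nova, 40, 2, black), (2, Hal, Alpha, 18, 6, gold)}
Filtering on color != gold leaves {(1, Cal, Omega, 5, 2, black), (12, Cal, Nova, 40, 2, black)}.
π_{color, sid, pname, qty, sname} gives {(black, 2, Nova, 12, Cal), (black, 2, Omega, 1, Cal)}.
Taking the union: {(black, 2, Nova, 12, Cal), (black, 2, Omega, 1, Cal), (green, 14, Atlas, 3, Yan), (grey, 15, Orion, 25, Jo), (grey, 28, Omega, 4, Eve)}
π_{sid, color, qty} gives {(14, green, 3), (15, grey, 25), (2, black, 1), (2, black, 12), (28, grey, 4)}.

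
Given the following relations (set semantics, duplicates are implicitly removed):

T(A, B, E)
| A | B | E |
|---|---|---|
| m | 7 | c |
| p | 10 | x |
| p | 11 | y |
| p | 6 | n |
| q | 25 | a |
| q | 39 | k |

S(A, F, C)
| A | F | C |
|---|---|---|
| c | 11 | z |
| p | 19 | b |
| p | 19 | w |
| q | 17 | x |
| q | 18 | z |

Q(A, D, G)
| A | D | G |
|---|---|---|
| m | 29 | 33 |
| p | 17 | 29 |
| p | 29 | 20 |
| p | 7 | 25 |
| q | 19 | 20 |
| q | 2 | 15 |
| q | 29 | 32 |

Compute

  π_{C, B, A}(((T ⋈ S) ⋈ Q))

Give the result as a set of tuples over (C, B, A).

Natural join on A: {(p, 10, x, 19, b), (p, 10, x, 19, w), (p, 11, y, 19, b), (p, 11, y, 19, w), (p, 6, n, 19, b), (p, 6, n, 19, w), (q, 25, a, 17, x), (q, 25, a, 18, z), (q, 39, k, 17, x), (q, 39, k, 18, z)}
Natural join on A: {(p, 10, x, 19, b, 17, 29), (p, 10, x, 19, b, 29, 20), (p, 10, x, 19, b, 7, 25), (p, 10, x, 19, w, 17, 29), (p, 10, x, 19, w, 29, 20), (p, 10, x, 19, w, 7, 25), (p, 11, y, 19, b, 17, 29), (p, 11, y, 19, b, 29, 20), (p, 11, y, 19, b, 7, 25), (p, 11, y, 19, w, 17, 29), (p, 11, y, 19, w, 29, 20), (p, 11, y, 19, w, 7, 25), (p, 6, n, 19, b, 17, 29), (p, 6, n, 19, b, 29, 20), (p, 6, n, 19, b, 7, 25), (p, 6, n, 19, w, 17, 29), (p, 6, n, 19, w, 29, 20), (p, 6, n, 19, w, 7, 25), (q, 25, a, 17, x, 19, 20), (q, 25, a, 17, x, 2, 15), (q, 25, a, 17, x, 29, 32), (q, 25, a, 18, z, 19, 20), (q, 25, a, 18, z, 2, 15), (q, 25, a, 18, z, 29, 32), (q, 39, k, 17, x, 19, 20), (q, 39, k, 17, x, 2, 15), (q, 39, k, 17, x, 29, 32), (q, 39, k, 18, z, 19, 20), (q, 39, k, 18, z, 2, 15), (q, 39, k, 18, z, 29, 32)}
π_{C, B, A} gives {(b, 10, p), (b, 11, p), (b, 6, p), (w, 10, p), (w, 11, p), (w, 6, p), (x, 25, q), (x, 39, q), (z, 25, q), (z, 39, q)} (20 duplicate(s) eliminated).

{(b, 10, p), (b, 11, p), (b, 6, p), (w, 10, p), (w, 11, p), (w, 6, p), (x, 25, q), (x, 39, q), (z, 25, q), (z, 39, q)}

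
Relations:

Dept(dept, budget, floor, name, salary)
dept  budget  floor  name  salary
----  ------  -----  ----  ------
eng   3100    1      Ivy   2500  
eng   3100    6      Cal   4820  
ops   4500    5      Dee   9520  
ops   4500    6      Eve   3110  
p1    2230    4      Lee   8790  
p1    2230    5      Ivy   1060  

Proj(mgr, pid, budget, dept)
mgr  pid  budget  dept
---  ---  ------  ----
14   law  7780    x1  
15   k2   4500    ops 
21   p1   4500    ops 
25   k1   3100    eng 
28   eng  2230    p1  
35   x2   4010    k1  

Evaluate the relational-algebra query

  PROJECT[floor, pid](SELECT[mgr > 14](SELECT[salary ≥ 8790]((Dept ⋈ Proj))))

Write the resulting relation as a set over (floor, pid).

Natural join on dept, budget: {(eng, 3100, 1, Ivy, 2500, 25, k1), (eng, 3100, 6, Cal, 4820, 25, k1), (ops, 4500, 5, Dee, 9520, 15, k2), (ops, 4500, 5, Dee, 9520, 21, p1), (ops, 4500, 6, Eve, 3110, 15, k2), (ops, 4500, 6, Eve, 3110, 21, p1), (p1, 2230, 4, Lee, 8790, 28, eng), (p1, 2230, 5, Ivy, 1060, 28, eng)}
Apply σ_{salary ≥ 8790}; surviving tuples: {(ops, 4500, 5, Dee, 9520, 15, k2), (ops, 4500, 5, Dee, 9520, 21, p1), (p1, 2230, 4, Lee, 8790, 28, eng)}
Apply σ_{mgr > 14}; surviving tuples: {(ops, 4500, 5, Dee, 9520, 15, k2), (ops, 4500, 5, Dee, 9520, 21, p1), (p1, 2230, 4, Lee, 8790, 28, eng)}
π[floor, pid]: project onto (floor, pid) → {(4, eng), (5, k2), (5, p1)}

{(4, eng), (5, k2), (5, p1)}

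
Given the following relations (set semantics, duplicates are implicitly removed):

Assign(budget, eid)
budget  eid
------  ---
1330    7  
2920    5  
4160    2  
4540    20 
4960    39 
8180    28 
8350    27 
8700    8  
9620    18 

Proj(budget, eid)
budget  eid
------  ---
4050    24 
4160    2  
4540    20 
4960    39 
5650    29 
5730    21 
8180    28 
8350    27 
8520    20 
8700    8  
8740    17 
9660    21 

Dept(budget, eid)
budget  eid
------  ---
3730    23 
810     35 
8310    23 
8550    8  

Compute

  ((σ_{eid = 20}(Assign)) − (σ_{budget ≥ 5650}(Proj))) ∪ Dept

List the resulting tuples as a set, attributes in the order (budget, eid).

σ[eid = 20]: keep tuples satisfying eid = 20 → {(4540, 20)}
σ[budget ≥ 5650]: keep tuples satisfying budget ≥ 5650 → {(5650, 29), (5730, 21), (8180, 28), (8350, 27), (8520, 20), (8700, 8), (8740, 17), (9660, 21)}
Taking the difference: {(4540, 20)}
Taking the union: {(3730, 23), (4540, 20), (810, 35), (8310, 23), (8550, 8)}

{(3730, 23), (4540, 20), (810, 35), (8310, 23), (8550, 8)}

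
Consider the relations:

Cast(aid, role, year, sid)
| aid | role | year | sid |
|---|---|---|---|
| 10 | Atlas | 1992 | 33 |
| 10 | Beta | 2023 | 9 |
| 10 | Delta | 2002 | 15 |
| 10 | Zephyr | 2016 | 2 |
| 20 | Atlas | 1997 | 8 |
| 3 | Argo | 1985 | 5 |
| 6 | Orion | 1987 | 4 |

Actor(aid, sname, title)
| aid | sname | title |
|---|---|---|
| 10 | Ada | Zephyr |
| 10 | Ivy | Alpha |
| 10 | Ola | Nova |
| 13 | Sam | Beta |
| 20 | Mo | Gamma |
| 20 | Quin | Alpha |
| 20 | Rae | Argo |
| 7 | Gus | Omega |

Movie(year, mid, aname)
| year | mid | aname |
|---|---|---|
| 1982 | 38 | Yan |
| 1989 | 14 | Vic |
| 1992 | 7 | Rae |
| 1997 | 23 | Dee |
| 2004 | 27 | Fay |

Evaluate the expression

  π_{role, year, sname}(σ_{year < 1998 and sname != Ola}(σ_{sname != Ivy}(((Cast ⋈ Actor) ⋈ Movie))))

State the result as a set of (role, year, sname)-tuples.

{(Atlas, 1992, Ada), (Atlas, 1997, Mo), (Atlas, 1997, Quin), (Atlas, 1997, Rae)}

Cast ⋈ Actor (natural join on aid): {(10, Atlas, 1992, 33, Ada, Zephyr), (10, Atlas, 1992, 33, Ivy, Alpha), (10, Atlas, 1992, 33, Ola, Nova), (10, Beta, 2023, 9, Ada, Zephyr), (10, Beta, 2023, 9, Ivy, Alpha), (10, Beta, 2023, 9, Ola, Nova), (10, Delta, 2002, 15, Ada, Zephyr), (10, Delta, 2002, 15, Ivy, Alpha), (10, Delta, 2002, 15, Ola, Nova), (10, Zephyr, 2016, 2, Ada, Zephyr), (10, Zephyr, 2016, 2, Ivy, Alpha), (10, Zephyr, 2016, 2, Ola, Nova), (20, Atlas, 1997, 8, Mo, Gamma), (20, Atlas, 1997, 8, Quin, Alpha), (20, Atlas, 1997, 8, Rae, Argo)}
(Cast ⋈ Actor) ⋈ Movie (natural join on year): {(10, Atlas, 1992, 33, Ada, Zephyr, 7, Rae), (10, Atlas, 1992, 33, Ivy, Alpha, 7, Rae), (10, Atlas, 1992, 33, Ola, Nova, 7, Rae), (20, Atlas, 1997, 8, Mo, Gamma, 23, Dee), (20, Atlas, 1997, 8, Quin, Alpha, 23, Dee), (20, Atlas, 1997, 8, Rae, Argo, 23, Dee)}
Selection sname != Ivy: {(10, Atlas, 1992, 33, Ada, Zephyr, 7, Rae), (10, Atlas, 1992, 33, Ola, Nova, 7, Rae), (20, Atlas, 1997, 8, Mo, Gamma, 23, Dee), (20, Atlas, 1997, 8, Quin, Alpha, 23, Dee), (20, Atlas, 1997, 8, Rae, Argo, 23, Dee)}
Selection year < 1998 and sname != Ola: {(10, Atlas, 1992, 33, Ada, Zephyr, 7, Rae), (20, Atlas, 1997, 8, Mo, Gamma, 23, Dee), (20, Atlas, 1997, 8, Quin, Alpha, 23, Dee), (20, Atlas, 1997, 8, Rae, Argo, 23, Dee)}
Keep only column(s) role, year, sname: {(Atlas, 1992, Ada), (Atlas, 1997, Mo), (Atlas, 1997, Quin), (Atlas, 1997, Rae)}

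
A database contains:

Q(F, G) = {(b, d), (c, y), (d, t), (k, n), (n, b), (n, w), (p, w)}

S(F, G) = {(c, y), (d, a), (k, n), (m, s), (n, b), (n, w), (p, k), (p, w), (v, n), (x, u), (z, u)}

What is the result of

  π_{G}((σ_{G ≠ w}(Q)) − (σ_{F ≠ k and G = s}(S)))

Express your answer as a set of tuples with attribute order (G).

{b, d, n, t, y}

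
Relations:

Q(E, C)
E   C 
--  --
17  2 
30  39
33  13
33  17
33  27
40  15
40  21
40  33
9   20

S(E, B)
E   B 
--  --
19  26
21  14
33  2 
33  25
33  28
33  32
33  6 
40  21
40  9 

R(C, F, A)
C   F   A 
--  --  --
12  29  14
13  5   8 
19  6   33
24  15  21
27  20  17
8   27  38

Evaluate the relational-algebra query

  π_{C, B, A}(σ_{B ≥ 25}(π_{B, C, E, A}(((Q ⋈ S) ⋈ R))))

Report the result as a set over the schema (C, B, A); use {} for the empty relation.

Natural join on E: {(33, 13, 2), (33, 13, 25), (33, 13, 28), (33, 13, 32), (33, 13, 6), (33, 17, 2), (33, 17, 25), (33, 17, 28), (33, 17, 32), (33, 17, 6), (33, 27, 2), (33, 27, 25), (33, 27, 28), (33, 27, 32), (33, 27, 6), (40, 15, 21), (40, 15, 9), (40, 21, 21), (40, 21, 9), (40, 33, 21), (40, 33, 9)}
Natural join on C: {(33, 13, 2, 5, 8), (33, 13, 25, 5, 8), (33, 13, 28, 5, 8), (33, 13, 32, 5, 8), (33, 13, 6, 5, 8), (33, 27, 2, 20, 17), (33, 27, 25, 20, 17), (33, 27, 28, 20, 17), (33, 27, 32, 20, 17), (33, 27, 6, 20, 17)}
Keep only column(s) B, C, E, A: {(2, 13, 33, 8), (2, 27, 33, 17), (25, 13, 33, 8), (25, 27, 33, 17), (28, 13, 33, 8), (28, 27, 33, 17), (32, 13, 33, 8), (32, 27, 33, 17), (6, 13, 33, 8), (6, 27, 33, 17)}
Selection B ≥ 25: {(25, 13, 33, 8), (25, 27, 33, 17), (28, 13, 33, 8), (28, 27, 33, 17), (32, 13, 33, 8), (32, 27, 33, 17)}
Keep only column(s) C, B, A: {(13, 25, 8), (13, 28, 8), (13, 32, 8), (27, 25, 17), (27, 28, 17), (27, 32, 17)}

{(13, 25, 8), (13, 28, 8), (13, 32, 8), (27, 25, 17), (27, 28, 17), (27, 32, 17)}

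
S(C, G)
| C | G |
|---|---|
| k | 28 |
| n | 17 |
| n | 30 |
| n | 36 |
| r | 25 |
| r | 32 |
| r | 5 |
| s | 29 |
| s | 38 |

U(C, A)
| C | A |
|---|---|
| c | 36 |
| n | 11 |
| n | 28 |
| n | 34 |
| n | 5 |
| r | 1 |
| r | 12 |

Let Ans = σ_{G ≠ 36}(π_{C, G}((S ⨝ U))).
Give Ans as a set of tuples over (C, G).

S ⋈ U (natural join on C): {(n, 17, 11), (n, 17, 28), (n, 17, 34), (n, 17, 5), (n, 30, 11), (n, 30, 28), (n, 30, 34), (n, 30, 5), (n, 36, 11), (n, 36, 28), (n, 36, 34), (n, 36, 5), (r, 25, 1), (r, 25, 12), (r, 32, 1), (r, 32, 12), (r, 5, 1), (r, 5, 12)}
π_{C, G} gives {(n, 17), (n, 30), (n, 36), (r, 25), (r, 32), (r, 5)} (12 duplicate(s) eliminated).
σ[G ≠ 36]: keep tuples satisfying G ≠ 36 → {(n, 17), (n, 30), (r, 25), (r, 32), (r, 5)}

{(n, 17), (n, 30), (r, 25), (r, 32), (r, 5)}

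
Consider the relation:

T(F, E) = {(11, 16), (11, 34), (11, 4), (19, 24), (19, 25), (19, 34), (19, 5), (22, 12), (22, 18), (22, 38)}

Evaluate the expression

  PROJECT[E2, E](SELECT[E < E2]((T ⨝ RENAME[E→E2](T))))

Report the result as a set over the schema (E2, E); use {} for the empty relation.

{(16, 4), (18, 12), (24, 5), (25, 24), (25, 5), (34, 16), (34, 24), (34, 25), (34, 4), (34, 5), (38, 12), (38, 18)}

ρ[E→E2]: schema becomes (F, E2); tuples unchanged.
T ⋈ RENAME[E→E2](T) (natural join on F): {(11, 16, 16), (11, 16, 34), (11, 16, 4), (11, 34, 16), (11, 34, 34), (11, 34, 4), (11, 4, 16), (11, 4, 34), (11, 4, 4), (19, 24, 24), (19, 24, 25), (19, 24, 34), (19, 24, 5), (19, 25, 24), (19, 25, 25), (19, 25, 34), (19, 25, 5), (19, 34, 24), (19, 34, 25), (19, 34, 34), (19, 34, 5), (19, 5, 24), (19, 5, 25), (19, 5, 34), (19, 5, 5), (22, 12, 12), (22, 12, 18), (22, 12, 38), (22, 18, 12), (22, 18, 18), (22, 18, 38), (22, 38, 12), (22, 38, 18), (22, 38, 38)}
σ[E < E2]: keep tuples satisfying E < E2 → {(11, 16, 34), (11, 4, 16), (11, 4, 34), (19, 24, 25), (19, 24, 34), (19, 25, 34), (19, 5, 24), (19, 5, 25), (19, 5, 34), (22, 12, 18), (22, 12, 38), (22, 18, 38)}
Projecting to E2, E: {(16, 4), (18, 12), (24, 5), (25, 24), (25, 5), (34, 16), (34, 24), (34, 25), (34, 4), (34, 5), (38, 12), (38, 18)}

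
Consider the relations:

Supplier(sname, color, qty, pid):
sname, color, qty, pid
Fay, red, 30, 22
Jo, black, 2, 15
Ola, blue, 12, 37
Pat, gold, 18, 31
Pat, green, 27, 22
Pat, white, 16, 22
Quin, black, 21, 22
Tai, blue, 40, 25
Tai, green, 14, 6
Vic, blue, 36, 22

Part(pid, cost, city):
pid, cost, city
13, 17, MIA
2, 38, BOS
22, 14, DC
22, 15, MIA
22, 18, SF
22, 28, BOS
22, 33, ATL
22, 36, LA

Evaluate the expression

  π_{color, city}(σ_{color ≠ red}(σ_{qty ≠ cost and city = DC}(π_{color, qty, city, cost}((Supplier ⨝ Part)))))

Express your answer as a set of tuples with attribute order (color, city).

Supplier ⋈ Part (natural join on pid): {(Fay, red, 30, 22, 14, DC), (Fay, red, 30, 22, 15, MIA), (Fay, red, 30, 22, 18, SF), (Fay, red, 30, 22, 28, BOS), (Fay, red, 30, 22, 33, ATL), (Fay, red, 30, 22, 36, LA), (Pat, green, 27, 22, 14, DC), (Pat, green, 27, 22, 15, MIA), (Pat, green, 27, 22, 18, SF), (Pat, green, 27, 22, 28, BOS), (Pat, green, 27, 22, 33, ATL), (Pat, green, 27, 22, 36, LA), (Pat, white, 16, 22, 14, DC), (Pat, white, 16, 22, 15, MIA), (Pat, white, 16, 22, 18, SF), (Pat, white, 16, 22, 28, BOS), (Pat, white, 16, 22, 33, ATL), (Pat, white, 16, 22, 36, LA), (Quin, black, 21, 22, 14, DC), (Quin, black, 21, 22, 15, MIA), (Quin, black, 21, 22, 18, SF), (Quin, black, 21, 22, 28, BOS), (Quin, black, 21, 22, 33, ATL), (Quin, black, 21, 22, 36, LA), (Vic, blue, 36, 22, 14, DC), (Vic, blue, 36, 22, 15, MIA), (Vic, blue, 36, 22, 18, SF), (Vic, blue, 36, 22, 28, BOS), (Vic, blue, 36, 22, 33, ATL), (Vic, blue, 36, 22, 36, LA)}
Projecting to color, qty, city, cost: {(black, 21, ATL, 33), (black, 21, BOS, 28), (black, 21, DC, 14), (black, 21, LA, 36), (black, 21, MIA, 15), (black, 21, SF, 18), (blue, 36, ATL, 33), (blue, 36, BOS, 28), (blue, 36, DC, 14), (blue, 36, LA, 36), (blue, 36, MIA, 15), (blue, 36, SF, 18), (green, 27, ATL, 33), (green, 27, BOS, 28), (green, 27, DC, 14), (green, 27, LA, 36), (green, 27, MIA, 15), (green, 27, SF, 18), (red, 30, ATL, 33), (red, 30, BOS, 28), (red, 30, DC, 14), (red, 30, LA, 36), (red, 30, MIA, 15), (red, 30, SF, 18), (white, 16, ATL, 33), (white, 16, BOS, 28), (white, 16, DC, 14), (white, 16, LA, 36), (white, 16, MIA, 15), (white, 16, SF, 18)}
Selection qty ≠ cost and city = DC: {(black, 21, DC, 14), (blue, 36, DC, 14), (green, 27, DC, 14), (red, 30, DC, 14), (white, 16, DC, 14)}
Selection color ≠ red: {(black, 21, DC, 14), (blue, 36, DC, 14), (green, 27, DC, 14), (white, 16, DC, 14)}
Projecting to color, city: {(black, DC), (blue, DC), (green, DC), (white, DC)}

{(black, DC), (blue, DC), (green, DC), (white, DC)}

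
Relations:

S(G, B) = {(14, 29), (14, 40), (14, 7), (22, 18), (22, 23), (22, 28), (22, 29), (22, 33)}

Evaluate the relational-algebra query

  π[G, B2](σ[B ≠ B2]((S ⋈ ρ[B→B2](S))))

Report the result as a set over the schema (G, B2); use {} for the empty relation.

ρ[B→B2]: schema becomes (G, B2); tuples unchanged.
Natural join on G: {(14, 29, 29), (14, 29, 40), (14, 29, 7), (14, 40, 29), (14, 40, 40), (14, 40, 7), (14, 7, 29), (14, 7, 40), (14, 7, 7), (22, 18, 18), (22, 18, 23), (22, 18, 28), (22, 18, 29), (22, 18, 33), (22, 23, 18), (22, 23, 23), (22, 23, 28), (22, 23, 29), (22, 23, 33), (22, 28, 18), (22, 28, 23), (22, 28, 28), (22, 28, 29), (22, 28, 33), (22, 29, 18), (22, 29, 23), (22, 29, 28), (22, 29, 29), (22, 29, 33), (22, 33, 18), (22, 33, 23), (22, 33, 28), (22, 33, 29), (22, 33, 33)}
Selection B ≠ B2: {(14, 29, 40), (14, 29, 7), (14, 40, 29), (14, 40, 7), (14, 7, 29), (14, 7, 40), (22, 18, 23), (22, 18, 28), (22, 18, 29), (22, 18, 33), (22, 23, 18), (22, 23, 28), (22, 23, 29), (22, 23, 33), (22, 28, 18), (22, 28, 23), (22, 28, 29), (22, 28, 33), (22, 29, 18), (22, 29, 23), (22, 29, 28), (22, 29, 33), (22, 33, 18), (22, 33, 23), (22, 33, 28), (22, 33, 29)}
Projecting to G, B2 (18 duplicate(s) eliminated): {(14, 29), (14, 40), (14, 7), (22, 18), (22, 23), (22, 28), (22, 29), (22, 33)}

{(14, 29), (14, 40), (14, 7), (22, 18), (22, 23), (22, 28), (22, 29), (22, 33)}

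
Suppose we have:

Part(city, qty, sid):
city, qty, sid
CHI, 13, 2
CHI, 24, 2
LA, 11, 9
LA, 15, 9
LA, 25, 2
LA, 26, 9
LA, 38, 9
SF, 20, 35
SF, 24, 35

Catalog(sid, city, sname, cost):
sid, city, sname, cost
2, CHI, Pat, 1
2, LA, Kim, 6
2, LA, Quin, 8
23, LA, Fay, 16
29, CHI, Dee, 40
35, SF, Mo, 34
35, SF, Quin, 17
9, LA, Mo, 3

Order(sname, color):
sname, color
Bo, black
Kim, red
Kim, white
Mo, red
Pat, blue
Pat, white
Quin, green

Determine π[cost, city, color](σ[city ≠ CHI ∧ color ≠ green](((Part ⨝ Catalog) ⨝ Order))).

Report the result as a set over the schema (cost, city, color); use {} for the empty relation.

{(3, LA, red), (34, SF, red), (6, LA, red), (6, LA, white)}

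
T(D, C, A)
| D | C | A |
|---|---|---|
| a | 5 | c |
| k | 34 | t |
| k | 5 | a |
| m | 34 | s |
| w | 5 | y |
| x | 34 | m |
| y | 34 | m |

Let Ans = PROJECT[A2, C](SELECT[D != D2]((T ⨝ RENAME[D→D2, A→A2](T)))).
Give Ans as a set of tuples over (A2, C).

{(a, 5), (c, 5), (m, 34), (s, 34), (t, 34), (y, 5)}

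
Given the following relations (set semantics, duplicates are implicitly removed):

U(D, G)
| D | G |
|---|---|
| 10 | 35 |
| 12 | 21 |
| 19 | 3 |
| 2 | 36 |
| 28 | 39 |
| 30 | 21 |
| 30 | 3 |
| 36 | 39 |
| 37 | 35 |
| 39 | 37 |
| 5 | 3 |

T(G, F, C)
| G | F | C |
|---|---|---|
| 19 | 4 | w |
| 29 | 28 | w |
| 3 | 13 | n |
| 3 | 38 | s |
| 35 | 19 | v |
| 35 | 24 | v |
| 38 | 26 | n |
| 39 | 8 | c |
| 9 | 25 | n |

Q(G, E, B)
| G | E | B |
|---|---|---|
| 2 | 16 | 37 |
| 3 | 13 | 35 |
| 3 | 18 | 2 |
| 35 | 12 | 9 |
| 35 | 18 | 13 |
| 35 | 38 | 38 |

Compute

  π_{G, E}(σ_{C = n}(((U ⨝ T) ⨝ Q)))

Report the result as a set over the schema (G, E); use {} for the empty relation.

Natural join on G: {(10, 35, 19, v), (10, 35, 24, v), (19, 3, 13, n), (19, 3, 38, s), (28, 39, 8, c), (30, 3, 13, n), (30, 3, 38, s), (36, 39, 8, c), (37, 35, 19, v), (37, 35, 24, v), (5, 3, 13, n), (5, 3, 38, s)}
Natural join on G: {(10, 35, 19, v, 12, 9), (10, 35, 19, v, 18, 13), (10, 35, 19, v, 38, 38), (10, 35, 24, v, 12, 9), (10, 35, 24, v, 18, 13), (10, 35, 24, v, 38, 38), (19, 3, 13, n, 13, 35), (19, 3, 13, n, 18, 2), (19, 3, 38, s, 13, 35), (19, 3, 38, s, 18, 2), (30, 3, 13, n, 13, 35), (30, 3, 13, n, 18, 2), (30, 3, 38, s, 13, 35), (30, 3, 38, s, 18, 2), (37, 35, 19, v, 12, 9), (37, 35, 19, v, 18, 13), (37, 35, 19, v, 38, 38), (37, 35, 24, v, 12, 9), (37, 35, 24, v, 18, 13), (37, 35, 24, v, 38, 38), (5, 3, 13, n, 13, 35), (5, 3, 13, n, 18, 2), (5, 3, 38, s, 13, 35), (5, 3, 38, s, 18, 2)}
Filtering on C = n leaves {(19, 3, 13, n, 13, 35), (19, 3, 13, n, 18, 2), (30, 3, 13, n, 13, 35), (30, 3, 13, n, 18, 2), (5, 3, 13, n, 13, 35), (5, 3, 13, n, 18, 2)}.
Projecting to G, E (4 duplicate(s) eliminated): {(3, 13), (3, 18)}

{(3, 13), (3, 18)}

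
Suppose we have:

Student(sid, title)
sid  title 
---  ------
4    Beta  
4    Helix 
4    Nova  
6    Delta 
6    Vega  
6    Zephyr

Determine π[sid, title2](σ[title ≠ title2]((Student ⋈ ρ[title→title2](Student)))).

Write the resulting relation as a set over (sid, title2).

ρ[title→title2]: schema becomes (sid, title2); tuples unchanged.
Student ⋈ ρ[title→title2](Student) (natural join on sid): {(4, Beta, Beta), (4, Beta, Helix), (4, Beta, Nova), (4, Helix, Beta), (4, Helix, Helix), (4, Helix, Nova), (4, Nova, Beta), (4, Nova, Helix), (4, Nova, Nova), (6, Delta, Delta), (6, Delta, Vega), (6, Delta, Zephyr), (6, Vega, Delta), (6, Vega, Vega), (6, Vega, Zephyr), (6, Zephyr, Delta), (6, Zephyr, Vega), (6, Zephyr, Zephyr)}
Apply σ_{title ≠ title2}; surviving tuples: {(4, Beta, Helix), (4, Beta, Nova), (4, Helix, Beta), (4, Helix, Nova), (4, Nova, Beta), (4, Nova, Helix), (6, Delta, Vega), (6, Delta, Zephyr), (6, Vega, Delta), (6, Vega, Zephyr), (6, Zephyr, Delta), (6, Zephyr, Vega)}
Keep only column(s) sid, title2 (6 duplicate(s) eliminated): {(4, Beta), (4, Helix), (4, Nova), (6, Delta), (6, Vega), (6, Zephyr)}

{(4, Beta), (4, Helix), (4, Nova), (6, Delta), (6, Vega), (6, Zephyr)}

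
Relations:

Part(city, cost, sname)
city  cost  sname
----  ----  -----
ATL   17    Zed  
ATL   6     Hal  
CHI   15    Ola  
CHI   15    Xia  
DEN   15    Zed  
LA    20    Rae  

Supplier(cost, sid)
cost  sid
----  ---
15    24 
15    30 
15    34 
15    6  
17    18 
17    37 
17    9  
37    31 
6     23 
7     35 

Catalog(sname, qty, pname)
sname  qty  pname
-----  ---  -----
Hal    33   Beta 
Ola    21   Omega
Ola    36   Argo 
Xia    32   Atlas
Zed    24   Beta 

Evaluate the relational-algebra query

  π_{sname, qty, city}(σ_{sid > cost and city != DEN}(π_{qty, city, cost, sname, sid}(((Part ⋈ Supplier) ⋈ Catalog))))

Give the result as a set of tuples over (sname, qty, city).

{(Hal, 33, ATL), (Ola, 21, CHI), (Ola, 36, CHI), (Xia, 32, CHI), (Zed, 24, ATL)}

Natural join on cost: {(ATL, 17, Zed, 18), (ATL, 17, Zed, 37), (ATL, 17, Zed, 9), (ATL, 6, Hal, 23), (CHI, 15, Ola, 24), (CHI, 15, Ola, 30), (CHI, 15, Ola, 34), (CHI, 15, Ola, 6), (CHI, 15, Xia, 24), (CHI, 15, Xia, 30), (CHI, 15, Xia, 34), (CHI, 15, Xia, 6), (DEN, 15, Zed, 24), (DEN, 15, Zed, 30), (DEN, 15, Zed, 34), (DEN, 15, Zed, 6)}
Natural join on sname: {(ATL, 17, Zed, 18, 24, Beta), (ATL, 17, Zed, 37, 24, Beta), (ATL, 17, Zed, 9, 24, Beta), (ATL, 6, Hal, 23, 33, Beta), (CHI, 15, Ola, 24, 21, Omega), (CHI, 15, Ola, 24, 36, Argo), (CHI, 15, Ola, 30, 21, Omega), (CHI, 15, Ola, 30, 36, Argo), (CHI, 15, Ola, 34, 21, Omega), (CHI, 15, Ola, 34, 36, Argo), (CHI, 15, Ola, 6, 21, Omega), (CHI, 15, Ola, 6, 36, Argo), (CHI, 15, Xia, 24, 32, Atlas), (CHI, 15, Xia, 30, 32, Atlas), (CHI, 15, Xia, 34, 32, Atlas), (CHI, 15, Xia, 6, 32, Atlas), (DEN, 15, Zed, 24, 24, Beta), (DEN, 15, Zed, 30, 24, Beta), (DEN, 15, Zed, 34, 24, Beta), (DEN, 15, Zed, 6, 24, Beta)}
Projecting to qty, city, cost, sname, sid: {(21, CHI, 15, Ola, 24), (21, CHI, 15, Ola, 30), (21, CHI, 15, Ola, 34), (21, CHI, 15, Ola, 6), (24, ATL, 17, Zed, 18), (24, ATL, 17, Zed, 37), (24, ATL, 17, Zed, 9), (24, DEN, 15, Zed, 24), (24, DEN, 15, Zed, 30), (24, DEN, 15, Zed, 34), (24, DEN, 15, Zed, 6), (32, CHI, 15, Xia, 24), (32, CHI, 15, Xia, 30), (32, CHI, 15, Xia, 34), (32, CHI, 15, Xia, 6), (33, ATL, 6, Hal, 23), (36, CHI, 15, Ola, 24), (36, CHI, 15, Ola, 30), (36, CHI, 15, Ola, 34), (36, CHI, 15, Ola, 6)}
Apply σ_{sid > cost and city != DEN}; surviving tuples: {(21, CHI, 15, Ola, 24), (21, CHI, 15, Ola, 30), (21, CHI, 15, Ola, 34), (24, ATL, 17, Zed, 18), (24, ATL, 17, Zed, 37), (32, CHI, 15, Xia, 24), (32, CHI, 15, Xia, 30), (32, CHI, 15, Xia, 34), (33, ATL, 6, Hal, 23), (36, CHI, 15, Ola, 24), (36, CHI, 15, Ola, 30), (36, CHI, 15, Ola, 34)}
Projecting to sname, qty, city (7 duplicate(s) eliminated): {(Hal, 33, ATL), (Ola, 21, CHI), (Ola, 36, CHI), (Xia, 32, CHI), (Zed, 24, ATL)}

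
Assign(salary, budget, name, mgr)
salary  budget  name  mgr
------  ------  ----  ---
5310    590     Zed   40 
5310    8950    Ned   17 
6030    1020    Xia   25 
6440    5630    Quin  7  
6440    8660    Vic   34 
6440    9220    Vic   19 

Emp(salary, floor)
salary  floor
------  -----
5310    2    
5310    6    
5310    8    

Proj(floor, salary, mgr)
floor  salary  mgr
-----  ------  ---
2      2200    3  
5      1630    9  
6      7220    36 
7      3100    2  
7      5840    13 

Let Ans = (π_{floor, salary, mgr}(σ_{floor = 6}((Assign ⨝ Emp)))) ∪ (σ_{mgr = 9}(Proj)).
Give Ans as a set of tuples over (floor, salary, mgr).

Joining Assign and Emp on salary yields {(5310, 590, Zed, 40, 2), (5310, 590, Zed, 40, 6), (5310, 590, Zed, 40, 8), (5310, 8950, Ned, 17, 2), (5310, 8950, Ned, 17, 6), (5310, 8950, Ned, 17, 8)}.
Apply σ_{floor = 6}; surviving tuples: {(5310, 590, Zed, 40, 6), (5310, 8950, Ned, 17, 6)}
π_{floor, salary, mgr} gives {(6, 5310, 17), (6, 5310, 40)}.
Apply σ_{mgr = 9}; surviving tuples: {(5, 1630, 9)}
Set union of the two operands is {(5, 1630, 9), (6, 5310, 17), (6, 5310, 40)}.

{(5, 1630, 9), (6, 5310, 17), (6, 5310, 40)}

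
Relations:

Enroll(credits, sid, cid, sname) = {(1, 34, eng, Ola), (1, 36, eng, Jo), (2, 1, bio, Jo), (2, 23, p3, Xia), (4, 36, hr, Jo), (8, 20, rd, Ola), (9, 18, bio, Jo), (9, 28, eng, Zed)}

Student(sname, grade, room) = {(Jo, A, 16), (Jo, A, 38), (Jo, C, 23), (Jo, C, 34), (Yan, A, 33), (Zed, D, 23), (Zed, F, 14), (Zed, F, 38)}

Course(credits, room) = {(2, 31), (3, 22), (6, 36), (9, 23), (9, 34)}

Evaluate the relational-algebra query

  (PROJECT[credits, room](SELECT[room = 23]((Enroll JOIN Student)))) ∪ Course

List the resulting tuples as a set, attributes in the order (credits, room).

Joining Enroll and Student on sname yields {(1, 36, eng, Jo, A, 16), (1, 36, eng, Jo, A, 38), (1, 36, eng, Jo, C, 23), (1, 36, eng, Jo, C, 34), (2, 1, bio, Jo, A, 16), (2, 1, bio, Jo, A, 38), (2, 1, bio, Jo, C, 23), (2, 1, bio, Jo, C, 34), (4, 36, hr, Jo, A, 16), (4, 36, hr, Jo, A, 38), (4, 36, hr, Jo, C, 23), (4, 36, hr, Jo, C, 34), (9, 18, bio, Jo, A, 16), (9, 18, bio, Jo, A, 38), (9, 18, bio, Jo, C, 23), (9, 18, bio, Jo, C, 34), (9, 28, eng, Zed, D, 23), (9, 28, eng, Zed, F, 14), (9, 28, eng, Zed, F, 38)}.
Apply σ_{room = 23}; surviving tuples: {(1, 36, eng, Jo, C, 23), (2, 1, bio, Jo, C, 23), (4, 36, hr, Jo, C, 23), (9, 18, bio, Jo, C, 23), (9, 28, eng, Zed, D, 23)}
π_{credits, room} gives {(1, 23), (2, 23), (4, 23), (9, 23)} (1 duplicate(s) eliminated).
Set union of the two operands is {(1, 23), (2, 23), (2, 31), (3, 22), (4, 23), (6, 36), (9, 23), (9, 34)}.

{(1, 23), (2, 23), (2, 31), (3, 22), (4, 23), (6, 36), (9, 23), (9, 34)}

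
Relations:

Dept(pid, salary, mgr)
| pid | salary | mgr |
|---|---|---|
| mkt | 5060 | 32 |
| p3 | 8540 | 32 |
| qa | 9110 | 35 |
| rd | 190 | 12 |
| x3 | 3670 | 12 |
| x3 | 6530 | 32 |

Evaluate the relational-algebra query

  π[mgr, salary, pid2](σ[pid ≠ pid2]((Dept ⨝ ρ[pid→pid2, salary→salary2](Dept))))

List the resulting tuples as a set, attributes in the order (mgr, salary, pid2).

{(12, 190, x3), (12, 3670, rd), (32, 5060, p3), (32, 5060, x3), (32, 6530, mkt), (32, 6530, p3), (32, 8540, mkt), (32, 8540, x3)}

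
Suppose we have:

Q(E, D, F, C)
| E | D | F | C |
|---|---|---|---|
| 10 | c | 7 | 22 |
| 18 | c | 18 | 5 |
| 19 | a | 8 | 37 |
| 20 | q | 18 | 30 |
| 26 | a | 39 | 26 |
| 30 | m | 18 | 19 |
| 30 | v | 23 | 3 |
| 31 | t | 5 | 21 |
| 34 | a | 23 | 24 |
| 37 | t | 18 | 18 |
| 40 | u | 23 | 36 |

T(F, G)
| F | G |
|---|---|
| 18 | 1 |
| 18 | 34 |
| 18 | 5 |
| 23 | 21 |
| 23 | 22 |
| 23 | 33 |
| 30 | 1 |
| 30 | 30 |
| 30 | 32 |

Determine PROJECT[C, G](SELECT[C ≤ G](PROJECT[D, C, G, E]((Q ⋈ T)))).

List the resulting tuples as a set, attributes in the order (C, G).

Q ⋈ T (natural join on F): {(18, c, 18, 5, 1), (18, c, 18, 5, 34), (18, c, 18, 5, 5), (20, q, 18, 30, 1), (20, q, 18, 30, 34), (20, q, 18, 30, 5), (30, m, 18, 19, 1), (30, m, 18, 19, 34), (30, m, 18, 19, 5), (30, v, 23, 3, 21), (30, v, 23, 3, 22), (30, v, 23, 3, 33), (34, a, 23, 24, 21), (34, a, 23, 24, 22), (34, a, 23, 24, 33), (37, t, 18, 18, 1), (37, t, 18, 18, 34), (37, t, 18, 18, 5), (40, u, 23, 36, 21), (40, u, 23, 36, 22), (40, u, 23, 36, 33)}
Projecting to D, C, G, E: {(a, 24, 21, 34), (a, 24, 22, 34), (a, 24, 33, 34), (c, 5, 1, 18), (c, 5, 34, 18), (c, 5, 5, 18), (m, 19, 1, 30), (m, 19, 34, 30), (m, 19, 5, 30), (q, 30, 1, 20), (q, 30, 34, 20), (q, 30, 5, 20), (t, 18, 1, 37), (t, 18, 34, 37), (t, 18, 5, 37), (u, 36, 21, 40), (u, 36, 22, 40), (u, 36, 33, 40), (v, 3, 21, 30), (v, 3, 22, 30), (v, 3, 33, 30)}
Apply σ_{C ≤ G}; surviving tuples: {(a, 24, 33, 34), (c, 5, 34, 18), (c, 5, 5, 18), (m, 19, 34, 30), (q, 30, 34, 20), (t, 18, 34, 37), (v, 3, 21, 30), (v, 3, 22, 30), (v, 3, 33, 30)}
Projecting to C, G: {(18, 34), (19, 34), (24, 33), (3, 21), (3, 22), (3, 33), (30, 34), (5, 34), (5, 5)}

{(18, 34), (19, 34), (24, 33), (3, 21), (3, 22), (3, 33), (30, 34), (5, 34), (5, 5)}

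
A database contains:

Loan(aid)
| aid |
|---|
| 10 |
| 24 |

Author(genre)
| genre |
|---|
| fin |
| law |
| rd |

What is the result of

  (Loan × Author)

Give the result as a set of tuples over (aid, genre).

{(10, fin), (10, law), (10, rd), (24, fin), (24, law), (24, rd)}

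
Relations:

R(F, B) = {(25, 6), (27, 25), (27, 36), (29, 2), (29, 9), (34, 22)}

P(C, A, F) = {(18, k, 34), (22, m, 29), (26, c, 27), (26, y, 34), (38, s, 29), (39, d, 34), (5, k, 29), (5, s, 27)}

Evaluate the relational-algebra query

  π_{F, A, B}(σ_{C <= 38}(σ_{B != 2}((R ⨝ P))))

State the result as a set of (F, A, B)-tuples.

Natural join on F: {(27, 25, 26, c), (27, 25, 5, s), (27, 36, 26, c), (27, 36, 5, s), (29, 2, 22, m), (29, 2, 38, s), (29, 2, 5, k), (29, 9, 22, m), (29, 9, 38, s), (29, 9, 5, k), (34, 22, 18, k), (34, 22, 26, y), (34, 22, 39, d)}
Filtering on B != 2 leaves {(27, 25, 26, c), (27, 25, 5, s), (27, 36, 26, c), (27, 36, 5, s), (29, 9, 22, m), (29, 9, 38, s), (29, 9, 5, k), (34, 22, 18, k), (34, 22, 26, y), (34, 22, 39, d)}.
Filtering on C <= 38 leaves {(27, 25, 26, c), (27, 25, 5, s), (27, 36, 26, c), (27, 36, 5, s), (29, 9, 22, m), (29, 9, 38, s), (29, 9, 5, k), (34, 22, 18, k), (34, 22, 26, y)}.
π[F, A, B]: project onto (F, A, B) → {(27, c, 25), (27, c, 36), (27, s, 25), (27, s, 36), (29, k, 9), (29, m, 9), (29, s, 9), (34, k, 22), (34, y, 22)}

{(27, c, 25), (27, c, 36), (27, s, 25), (27, s, 36), (29, k, 9), (29, m, 9), (29, s, 9), (34, k, 22), (34, y, 22)}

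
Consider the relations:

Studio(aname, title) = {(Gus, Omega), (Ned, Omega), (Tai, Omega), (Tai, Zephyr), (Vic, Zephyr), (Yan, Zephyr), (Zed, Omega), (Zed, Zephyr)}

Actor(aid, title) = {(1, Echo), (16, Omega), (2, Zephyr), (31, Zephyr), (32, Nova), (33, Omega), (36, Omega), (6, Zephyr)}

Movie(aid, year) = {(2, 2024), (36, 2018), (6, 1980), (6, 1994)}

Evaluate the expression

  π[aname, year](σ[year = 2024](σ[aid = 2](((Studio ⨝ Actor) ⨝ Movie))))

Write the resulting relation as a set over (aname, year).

{(Tai, 2024), (Vic, 2024), (Yan, 2024), (Zed, 2024)}

Studio ⋈ Actor (natural join on title): {(Gus, Omega, 16), (Gus, Omega, 33), (Gus, Omega, 36), (Ned, Omega, 16), (Ned, Omega, 33), (Ned, Omega, 36), (Tai, Omega, 16), (Tai, Omega, 33), (Tai, Omega, 36), (Tai, Zephyr, 2), (Tai, Zephyr, 31), (Tai, Zephyr, 6), (Vic, Zephyr, 2), (Vic, Zephyr, 31), (Vic, Zephyr, 6), (Yan, Zephyr, 2), (Yan, Zephyr, 31), (Yan, Zephyr, 6), (Zed, Omega, 16), (Zed, Omega, 33), (Zed, Omega, 36), (Zed, Zephyr, 2), (Zed, Zephyr, 31), (Zed, Zephyr, 6)}
(Studio ⨝ Actor) ⋈ Movie (natural join on aid): {(Gus, Omega, 36, 2018), (Ned, Omega, 36, 2018), (Tai, Omega, 36, 2018), (Tai, Zephyr, 2, 2024), (Tai, Zephyr, 6, 1980), (Tai, Zephyr, 6, 1994), (Vic, Zephyr, 2, 2024), (Vic, Zephyr, 6, 1980), (Vic, Zephyr, 6, 1994), (Yan, Zephyr, 2, 2024), (Yan, Zephyr, 6, 1980), (Yan, Zephyr, 6, 1994), (Zed, Omega, 36, 2018), (Zed, Zephyr, 2, 2024), (Zed, Zephyr, 6, 1980), (Zed, Zephyr, 6, 1994)}
σ[aid = 2]: keep tuples satisfying aid = 2 → {(Tai, Zephyr, 2, 2024), (Vic, Zephyr, 2, 2024), (Yan, Zephyr, 2, 2024), (Zed, Zephyr, 2, 2024)}
σ[year = 2024]: keep tuples satisfying year = 2024 → {(Tai, Zephyr, 2, 2024), (Vic, Zephyr, 2, 2024), (Yan, Zephyr, 2, 2024), (Zed, Zephyr, 2, 2024)}
Keep only column(s) aname, year: {(Tai, 2024), (Vic, 2024), (Yan, 2024), (Zed, 2024)}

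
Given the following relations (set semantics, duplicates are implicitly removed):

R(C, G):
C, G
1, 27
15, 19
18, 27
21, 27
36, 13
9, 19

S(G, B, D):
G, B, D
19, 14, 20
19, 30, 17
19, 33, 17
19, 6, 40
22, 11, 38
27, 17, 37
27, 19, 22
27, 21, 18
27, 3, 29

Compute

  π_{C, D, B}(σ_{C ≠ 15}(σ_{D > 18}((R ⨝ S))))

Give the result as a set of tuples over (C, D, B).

{(1, 22, 19), (1, 29, 3), (1, 37, 17), (18, 22, 19), (18, 29, 3), (18, 37, 17), (21, 22, 19), (21, 29, 3), (21, 37, 17), (9, 20, 14), (9, 40, 6)}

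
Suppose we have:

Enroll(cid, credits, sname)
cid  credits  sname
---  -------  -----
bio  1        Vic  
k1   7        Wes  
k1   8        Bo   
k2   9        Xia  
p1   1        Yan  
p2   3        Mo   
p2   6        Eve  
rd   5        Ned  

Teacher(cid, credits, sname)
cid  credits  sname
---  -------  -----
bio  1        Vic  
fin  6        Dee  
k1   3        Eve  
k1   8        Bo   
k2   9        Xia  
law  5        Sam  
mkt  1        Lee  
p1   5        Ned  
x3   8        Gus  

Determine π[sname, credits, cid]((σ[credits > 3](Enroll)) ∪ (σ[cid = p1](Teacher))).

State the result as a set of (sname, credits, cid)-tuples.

Selection credits > 3: {(k1, 7, Wes), (k1, 8, Bo), (k2, 9, Xia), (p2, 6, Eve), (rd, 5, Ned)}
Selection cid = p1: {(p1, 5, Ned)}
Union: {(k1, 7, Wes), (k1, 8, Bo), (k2, 9, Xia), (p2, 6, Eve), (rd, 5, Ned)} with {(p1, 5, Ned)} → {(k1, 7, Wes), (k1, 8, Bo), (k2, 9, Xia), (p1, 5, Ned), (p2, 6, Eve), (rd, 5, Ned)}
π_{sname, credits, cid} gives {(Bo, 8, k1), (Eve, 6, p2), (Ned, 5, p1), (Ned, 5, rd), (Wes, 7, k1), (Xia, 9, k2)}.

{(Bo, 8, k1), (Eve, 6, p2), (Ned, 5, p1), (Ned, 5, rd), (Wes, 7, k1), (Xia, 9, k2)}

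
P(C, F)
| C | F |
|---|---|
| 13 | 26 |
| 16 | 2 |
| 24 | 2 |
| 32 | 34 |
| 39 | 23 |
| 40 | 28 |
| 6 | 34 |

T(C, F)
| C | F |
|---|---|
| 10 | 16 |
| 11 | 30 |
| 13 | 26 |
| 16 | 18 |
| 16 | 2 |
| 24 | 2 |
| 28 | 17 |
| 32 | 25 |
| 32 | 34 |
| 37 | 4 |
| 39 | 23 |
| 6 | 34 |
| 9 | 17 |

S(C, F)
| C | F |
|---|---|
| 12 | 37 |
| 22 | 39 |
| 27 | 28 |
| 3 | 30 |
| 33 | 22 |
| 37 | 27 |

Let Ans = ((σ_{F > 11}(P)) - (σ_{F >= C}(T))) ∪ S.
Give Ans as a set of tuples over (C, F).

σ[F > 11]: keep tuples satisfying F > 11 → {(13, 26), (32, 34), (39, 23), (40, 28), (6, 34)}
σ[F >= C]: keep tuples satisfying F >= C → {(10, 16), (11, 30), (13, 26), (16, 18), (32, 34), (6, 34), (9, 17)}
Taking the difference: {(39, 23), (40, 28)}
Taking the union: {(12, 37), (22, 39), (27, 28), (3, 30), (33, 22), (37, 27), (39, 23), (40, 28)}

{(12, 37), (22, 39), (27, 28), (3, 30), (33, 22), (37, 27), (39, 23), (40, 28)}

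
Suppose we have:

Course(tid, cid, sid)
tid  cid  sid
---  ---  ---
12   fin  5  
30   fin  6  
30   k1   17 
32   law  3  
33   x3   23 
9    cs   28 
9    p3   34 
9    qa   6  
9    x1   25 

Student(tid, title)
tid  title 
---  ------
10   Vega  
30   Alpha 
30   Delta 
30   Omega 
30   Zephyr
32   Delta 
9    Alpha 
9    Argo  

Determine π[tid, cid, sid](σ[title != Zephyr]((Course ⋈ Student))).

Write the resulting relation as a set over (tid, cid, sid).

Natural join on tid: {(30, fin, 6, Alpha), (30, fin, 6, Delta), (30, fin, 6, Omega), (30, fin, 6, Zephyr), (30, k1, 17, Alpha), (30, k1, 17, Delta), (30, k1, 17, Omega), (30, k1, 17, Zephyr), (32, law, 3, Delta), (9, cs, 28, Alpha), (9, cs, 28, Argo), (9, p3, 34, Alpha), (9, p3, 34, Argo), (9, qa, 6, Alpha), (9, qa, 6, Argo), (9, x1, 25, Alpha), (9, x1, 25, Argo)}
Selection title != Zephyr: {(30, fin, 6, Alpha), (30, fin, 6, Delta), (30, fin, 6, Omega), (30, k1, 17, Alpha), (30, k1, 17, Delta), (30, k1, 17, Omega), (32, law, 3, Delta), (9, cs, 28, Alpha), (9, cs, 28, Argo), (9, p3, 34, Alpha), (9, p3, 34, Argo), (9, qa, 6, Alpha), (9, qa, 6, Argo), (9, x1, 25, Alpha), (9, x1, 25, Argo)}
π_{tid, cid, sid} gives {(30, fin, 6), (30, k1, 17), (32, law, 3), (9, cs, 28), (9, p3, 34), (9, qa, 6), (9, x1, 25)} (8 duplicate(s) eliminated).

{(30, fin, 6), (30, k1, 17), (32, law, 3), (9, cs, 28), (9, p3, 34), (9, qa, 6), (9, x1, 25)}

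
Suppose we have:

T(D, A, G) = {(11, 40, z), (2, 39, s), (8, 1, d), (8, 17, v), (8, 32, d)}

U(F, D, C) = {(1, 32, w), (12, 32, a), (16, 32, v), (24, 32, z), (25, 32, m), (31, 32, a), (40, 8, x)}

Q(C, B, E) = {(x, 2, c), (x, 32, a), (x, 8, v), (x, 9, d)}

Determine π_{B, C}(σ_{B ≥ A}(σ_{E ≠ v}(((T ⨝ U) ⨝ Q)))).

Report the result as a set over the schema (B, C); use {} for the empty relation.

Natural join on D: {(8, 1, d, 40, x), (8, 17, v, 40, x), (8, 32, d, 40, x)}
Natural join on C: {(8, 1, d, 40, x, 2, c), (8, 1, d, 40, x, 32, a), (8, 1, d, 40, x, 8, v), (8, 1, d, 40, x, 9, d), (8, 17, v, 40, x, 2, c), (8, 17, v, 40, x, 32, a), (8, 17, v, 40, x, 8, v), (8, 17, v, 40, x, 9, d), (8, 32, d, 40, x, 2, c), (8, 32, d, 40, x, 32, a), (8, 32, d, 40, x, 8, v), (8, 32, d, 40, x, 9, d)}
Apply σ_{E ≠ v}; surviving tuples: {(8, 1, d, 40, x, 2, c), (8, 1, d, 40, x, 32, a), (8, 1, d, 40, x, 9, d), (8, 17, v, 40, x, 2, c), (8, 17, v, 40, x, 32, a), (8, 17, v, 40, x, 9, d), (8, 32, d, 40, x, 2, c), (8, 32, d, 40, x, 32, a), (8, 32, d, 40, x, 9, d)}
Apply σ_{B ≥ A}; surviving tuples: {(8, 1, d, 40, x, 2, c), (8, 1, d, 40, x, 32, a), (8, 1, d, 40, x, 9, d), (8, 17, v, 40, x, 32, a), (8, 32, d, 40, x, 32, a)}
π[B, C]: project onto (B, C) (2 duplicate(s) eliminated) → {(2, x), (32, x), (9, x)}

{(2, x), (32, x), (9, x)}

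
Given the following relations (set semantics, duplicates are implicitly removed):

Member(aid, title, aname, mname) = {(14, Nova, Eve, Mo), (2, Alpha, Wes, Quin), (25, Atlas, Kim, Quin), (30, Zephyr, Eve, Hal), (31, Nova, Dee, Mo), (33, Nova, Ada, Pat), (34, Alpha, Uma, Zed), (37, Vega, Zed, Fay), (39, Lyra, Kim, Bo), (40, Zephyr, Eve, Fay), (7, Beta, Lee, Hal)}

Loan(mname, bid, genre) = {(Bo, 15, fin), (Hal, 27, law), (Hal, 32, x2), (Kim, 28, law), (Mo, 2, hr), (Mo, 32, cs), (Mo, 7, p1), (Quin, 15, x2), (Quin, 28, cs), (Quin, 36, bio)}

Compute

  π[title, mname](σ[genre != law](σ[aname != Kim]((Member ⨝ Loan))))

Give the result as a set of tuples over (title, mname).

Natural join on mname: {(14, Nova, Eve, Mo, 2, hr), (14, Nova, Eve, Mo, 32, cs), (14, Nova, Eve, Mo, 7, p1), (2, Alpha, Wes, Quin, 15, x2), (2, Alpha, Wes, Quin, 28, cs), (2, Alpha, Wes, Quin, 36, bio), (25, Atlas, Kim, Quin, 15, x2), (25, Atlas, Kim, Quin, 28, cs), (25, Atlas, Kim, Quin, 36, bio), (30, Zephyr, Eve, Hal, 27, law), (30, Zephyr, Eve, Hal, 32, x2), (31, Nova, Dee, Mo, 2, hr), (31, Nova, Dee, Mo, 32, cs), (31, Nova, Dee, Mo, 7, p1), (39, Lyra, Kim, Bo, 15, fin), (7, Beta, Lee, Hal, 27, law), (7, Beta, Lee, Hal, 32, x2)}
σ[aname != Kim]: keep tuples satisfying aname != Kim → {(14, Nova, Eve, Mo, 2, hr), (14, Nova, Eve, Mo, 32, cs), (14, Nova, Eve, Mo, 7, p1), (2, Alpha, Wes, Quin, 15, x2), (2, Alpha, Wes, Quin, 28, cs), (2, Alpha, Wes, Quin, 36, bio), (30, Zephyr, Eve, Hal, 27, law), (30, Zephyr, Eve, Hal, 32, x2), (31, Nova, Dee, Mo, 2, hr), (31, Nova, Dee, Mo, 32, cs), (31, Nova, Dee, Mo, 7, p1), (7, Beta, Lee, Hal, 27, law), (7, Beta, Lee, Hal, 32, x2)}
σ[genre != law]: keep tuples satisfying genre != law → {(14, Nova, Eve, Mo, 2, hr), (14, Nova, Eve, Mo, 32, cs), (14, Nova, Eve, Mo, 7, p1), (2, Alpha, Wes, Quin, 15, x2), (2, Alpha, Wes, Quin, 28, cs), (2, Alpha, Wes, Quin, 36, bio), (30, Zephyr, Eve, Hal, 32, x2), (31, Nova, Dee, Mo, 2, hr), (31, Nova, Dee, Mo, 32, cs), (31, Nova, Dee, Mo, 7, p1), (7, Beta, Lee, Hal, 32, x2)}
π[title, mname]: project onto (title, mname) (7 duplicate(s) eliminated) → {(Alpha, Quin), (Beta, Hal), (Nova, Mo), (Zephyr, Hal)}

{(Alpha, Quin), (Beta, Hal), (Nova, Mo), (Zephyr, Hal)}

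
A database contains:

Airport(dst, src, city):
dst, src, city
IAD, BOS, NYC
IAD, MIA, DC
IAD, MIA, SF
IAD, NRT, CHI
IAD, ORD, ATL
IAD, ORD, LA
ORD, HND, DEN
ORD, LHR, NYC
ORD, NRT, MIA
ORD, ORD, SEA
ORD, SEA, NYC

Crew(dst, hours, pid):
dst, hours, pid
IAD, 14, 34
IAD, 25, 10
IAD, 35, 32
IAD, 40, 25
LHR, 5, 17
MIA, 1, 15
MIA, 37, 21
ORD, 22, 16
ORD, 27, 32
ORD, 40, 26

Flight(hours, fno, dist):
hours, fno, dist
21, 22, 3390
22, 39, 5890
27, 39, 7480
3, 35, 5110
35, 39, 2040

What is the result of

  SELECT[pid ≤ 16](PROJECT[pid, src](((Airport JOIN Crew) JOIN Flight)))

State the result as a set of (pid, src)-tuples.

Airport ⋈ Crew (natural join on dst): {(IAD, BOS, NYC, 14, 34), (IAD, BOS, NYC, 25, 10), (IAD, BOS, NYC, 35, 32), (IAD, BOS, NYC, 40, 25), (IAD, MIA, DC, 14, 34), (IAD, MIA, DC, 25, 10), (IAD, MIA, DC, 35, 32), (IAD, MIA, DC, 40, 25), (IAD, MIA, SF, 14, 34), (IAD, MIA, SF, 25, 10), (IAD, MIA, SF, 35, 32), (IAD, MIA, SF, 40, 25), (IAD, NRT, CHI, 14, 34), (IAD, NRT, CHI, 25, 10), (IAD, NRT, CHI, 35, 32), (IAD, NRT, CHI, 40, 25), (IAD, ORD, ATL, 14, 34), (IAD, ORD, ATL, 25, 10), (IAD, ORD, ATL, 35, 32), (IAD, ORD, ATL, 40, 25), (IAD, ORD, LA, 14, 34), (IAD, ORD, LA, 25, 10), (IAD, ORD, LA, 35, 32), (IAD, ORD, LA, 40, 25), (ORD, HND, DEN, 22, 16), (ORD, HND, DEN, 27, 32), (ORD, HND, DEN, 40, 26), (ORD, LHR, NYC, 22, 16), (ORD, LHR, NYC, 27, 32), (ORD, LHR, NYC, 40, 26), (ORD, NRT, MIA, 22, 16), (ORD, NRT, MIA, 27, 32), (ORD, NRT, MIA, 40, 26), (ORD, ORD, SEA, 22, 16), (ORD, ORD, SEA, 27, 32), (ORD, ORD, SEA, 40, 26), (ORD, SEA, NYC, 22, 16), (ORD, SEA, NYC, 27, 32), (ORD, SEA, NYC, 40, 26)}
(Airport JOIN Crew) ⋈ Flight (natural join on hours): {(IAD, BOS, NYC, 35, 32, 39, 2040), (IAD, MIA, DC, 35, 32, 39, 2040), (IAD, MIA, SF, 35, 32, 39, 2040), (IAD, NRT, CHI, 35, 32, 39, 2040), (IAD, ORD, ATL, 35, 32, 39, 2040), (IAD, ORD, LA, 35, 32, 39, 2040), (ORD, HND, DEN, 22, 16, 39, 5890), (ORD, HND, DEN, 27, 32, 39, 7480), (ORD, LHR, NYC, 22, 16, 39, 5890), (ORD, LHR, NYC, 27, 32, 39, 7480), (ORD, NRT, MIA, 22, 16, 39, 5890), (ORD, NRT, MIA, 27, 32, 39, 7480), (ORD, ORD, SEA, 22, 16, 39, 5890), (ORD, ORD, SEA, 27, 32, 39, 7480), (ORD, SEA, NYC, 22, 16, 39, 5890), (ORD, SEA, NYC, 27, 32, 39, 7480)}
Keep only column(s) pid, src (4 duplicate(s) eliminated): {(16, HND), (16, LHR), (16, NRT), (16, ORD), (16, SEA), (32, BOS), (32, HND), (32, LHR), (32, MIA), (32, NRT), (32, ORD), (32, SEA)}
Selection pid ≤ 16: {(16, HND), (16, LHR), (16, NRT), (16, ORD), (16, SEA)}

{(16, HND), (16, LHR), (16, NRT), (16, ORD), (16, SEA)}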